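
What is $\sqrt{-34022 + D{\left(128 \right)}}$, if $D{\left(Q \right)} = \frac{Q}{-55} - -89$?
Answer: $\frac{i \sqrt{102654365}}{55} \approx 184.22 i$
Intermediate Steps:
$D{\left(Q \right)} = 89 - \frac{Q}{55}$ ($D{\left(Q \right)} = Q \left(- \frac{1}{55}\right) + 89 = - \frac{Q}{55} + 89 = 89 - \frac{Q}{55}$)
$\sqrt{-34022 + D{\left(128 \right)}} = \sqrt{-34022 + \left(89 - \frac{128}{55}\right)} = \sqrt{-34022 + \frac{4767}{55}} = \sqrt{- \frac{1866443}{55}} = \frac{i \sqrt{102654365}}{55}$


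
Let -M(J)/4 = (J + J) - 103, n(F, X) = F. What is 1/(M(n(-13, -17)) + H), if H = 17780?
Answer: 1/18296 ≈ 5.4657e-5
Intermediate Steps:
M(J) = 412 - 8*J (M(J) = -4*((J + J) - 103) = -4*(2*J - 103) = -4*(-103 + 2*J) = 412 - 8*J)
1/(M(n(-13, -17)) + H) = 1/((412 - 8*(-13)) + 17780) = 1/((412 + 104) + 17780) = 1/(516 + 17780) = 1/18296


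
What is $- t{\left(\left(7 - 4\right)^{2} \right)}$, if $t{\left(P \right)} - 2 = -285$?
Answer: $283$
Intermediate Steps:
$t{\left(P \right)} = -283$ ($t{\left(P \right)} = 2 - 285 = -283$)
$- t{\left(\left(7 - 4\right)^{2} \right)} = \left(-1\right) \left(-283\right) = 283$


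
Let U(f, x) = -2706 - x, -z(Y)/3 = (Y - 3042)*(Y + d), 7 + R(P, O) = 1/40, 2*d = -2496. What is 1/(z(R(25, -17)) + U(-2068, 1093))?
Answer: -1600/18372737923 ≈ -8.7086e-8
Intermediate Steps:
d = -1248 (d = (½)*(-2496) = -1248)
R(P, O) = -279/40 (R(P, O) = -7 + 1/40 = -279/40)
z(Y) = -3*(-3042 + Y)*(-1248 + Y) (z(Y) = -3*(Y - 3042)*(Y - 1248) = -3*(-3042 + Y)*(-1248 + Y))
1/(z(R(25, -17)) + U(-2068, 1093)) = 1/((-11389248 - 3*(-279/40)² + 12870*(-279/40)) + (-2706 - 1*1093)) = 1/((-11389248 - 3*77841/1600 - 359073/4) + (-2706 - 1093)) = 1/((-11389248 - 233523/1600 - 359073/4) - 3799) = 1/(-18366659523/1600 - 3799) = 1/(-18372737923/1600) = -1600/18372737923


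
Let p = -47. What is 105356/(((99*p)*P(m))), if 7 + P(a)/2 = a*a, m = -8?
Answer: -52678/265221 ≈ -0.19862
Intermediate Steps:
P(a) = -14 + 2*a² (P(a) = -14 + 2*(a*a) = -14 + 2*a²)
105356/(((99*p)*P(m))) = 105356/(((99*(-47))*(-14 + 2*(-8)²))) = 105356/((-4653*(-14 + 2*64))) = 105356/((-4653*(-14 + 128))) = 105356/((-4653*114)) = 105356/(-530442) = 105356*(-1/530442) = -52678/265221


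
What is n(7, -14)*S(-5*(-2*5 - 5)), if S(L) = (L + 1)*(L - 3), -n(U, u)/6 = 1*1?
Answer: -32832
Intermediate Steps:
n(U, u) = -6
S(L) = (1 + L)*(-3 + L)
n(7, -14)*S(-5*(-2*5 - 5)) = -6*(-3 + (-5*(-2*5 - 5))² - (-10)*(-2*5 - 5)) = -6*(-3 + (-5*(-10 - 5))² - (-10)*(-10 - 5)) = -6*(-3 + (-5*(-15))² - (-10)*(-15)) = -6*(-3 + 75² - 2*75) = -6*(-3 + 5625 - 150) = -6*5472 = -32832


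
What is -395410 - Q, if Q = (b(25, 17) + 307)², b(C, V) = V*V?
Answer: -750626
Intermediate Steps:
b(C, V) = V²
Q = 355216 (Q = (17² + 307)² = (289 + 307)² = 596² = 355216)
-395410 - Q = -395410 - 1*355216 = -395410 - 355216 = -750626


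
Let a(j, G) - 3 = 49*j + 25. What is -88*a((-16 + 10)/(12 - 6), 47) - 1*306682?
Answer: -304834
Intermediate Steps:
a(j, G) = 28 + 49*j (a(j, G) = 3 + (49*j + 25) = 3 + (25 + 49*j) = 28 + 49*j)
-88*a((-16 + 10)/(12 - 6), 47) - 1*306682 = -88*(28 + 49*((-16 + 10)/(12 - 6))) - 1*306682 = -88*(28 + 49*(-6/6)) - 306682 = -88*(28 + 49*(-6*⅙)) - 306682 = -88*(28 + 49*(-1)) - 306682 = -88*(28 - 49) - 306682 = -88*(-21) - 306682 = 1848 - 306682 = -304834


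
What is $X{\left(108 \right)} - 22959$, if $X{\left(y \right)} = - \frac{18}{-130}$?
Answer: $- \frac{1492326}{65} \approx -22959.0$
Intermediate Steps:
$X{\left(y \right)} = \frac{9}{65}$ ($X{\left(y \right)} = \left(-18\right) \left(- \frac{1}{130}\right) = \frac{9}{65}$)
$X{\left(108 \right)} - 22959 = \frac{9}{65} - 22959 = - \frac{1492326}{65}$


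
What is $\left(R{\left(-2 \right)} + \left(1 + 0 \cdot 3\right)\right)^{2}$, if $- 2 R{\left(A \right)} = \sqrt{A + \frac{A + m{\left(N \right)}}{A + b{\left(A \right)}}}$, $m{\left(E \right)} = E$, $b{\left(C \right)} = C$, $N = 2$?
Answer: $\frac{1}{2} - i \sqrt{2} \approx 0.5 - 1.4142 i$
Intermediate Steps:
$R{\left(A \right)} = - \frac{\sqrt{A + \frac{2 + A}{2 A}}}{2}$ ($R{\left(A \right)} = - \frac{\sqrt{A + \frac{A + 2}{A + A}}}{2} = - \frac{\sqrt{A + \frac{2 + A}{2 A}}}{2}$)
$\left(R{\left(-2 \right)} + \left(1 + 0 \cdot 3\right)\right)^{2} = \left(- \frac{\sqrt{2 + 4 \left(-2\right) + \frac{4}{-2}}}{4} + \left(1 + 0 \cdot 3\right)\right)^{2} = \left(- \frac{\sqrt{2 - 8 + 4 \left(- \frac{1}{2}\right)}}{4} + \left(1 + 0\right)\right)^{2} = \left(- \frac{\sqrt{2 - 8 - 2}}{4} + 1\right)^{2} = \left(- \frac{\sqrt{-8}}{4} + 1\right)^{2} = \left(- \frac{2 i \sqrt{2}}{4} + 1\right)^{2} = \left(- \frac{i \sqrt{2}}{2} + 1\right)^{2} = \left(1 - \frac{i \sqrt{2}}{2}\right)^{2}$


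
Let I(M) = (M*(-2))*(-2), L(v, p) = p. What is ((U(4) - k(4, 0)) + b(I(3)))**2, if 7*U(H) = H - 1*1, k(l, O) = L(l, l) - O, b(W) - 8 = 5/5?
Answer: 1444/49 ≈ 29.469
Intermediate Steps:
I(M) = 4*M (I(M) = -2*M*(-2) = 4*M)
b(W) = 9 (b(W) = 8 + 5/5 = 8 + 5*(1/5) = 8 + 1 = 9)
k(l, O) = l - O
U(H) = -1/7 + H/7 (U(H) = (H - 1*1)/7 = (H - 1)/7 = (-1 + H)/7 = -1/7 + H/7)
((U(4) - k(4, 0)) + b(I(3)))**2 = (((-1/7 + (1/7)*4) - (4 - 1*0)) + 9)**2 = (((-1/7 + 4/7) - (4 + 0)) + 9)**2 = ((3/7 - 1*4) + 9)**2 = ((3/7 - 4) + 9)**2 = (-25/7 + 9)**2 = (38/7)**2 = 1444/49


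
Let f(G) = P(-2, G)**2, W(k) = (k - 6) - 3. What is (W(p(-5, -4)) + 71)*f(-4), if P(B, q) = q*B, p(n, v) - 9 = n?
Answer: 4224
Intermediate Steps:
p(n, v) = 9 + n
P(B, q) = B*q
W(k) = -9 + k (W(k) = (-6 + k) - 3 = -9 + k)
f(G) = 4*G**2 (f(G) = (-2*G)**2 = 4*G**2)
(W(p(-5, -4)) + 71)*f(-4) = ((-9 + (9 - 5)) + 71)*(4*(-4)**2) = ((-9 + 4) + 71)*(4*16) = (-5 + 71)*64 = 66*64 = 4224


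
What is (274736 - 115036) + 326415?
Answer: 486115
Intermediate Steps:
(274736 - 115036) + 326415 = 159700 + 326415 = 486115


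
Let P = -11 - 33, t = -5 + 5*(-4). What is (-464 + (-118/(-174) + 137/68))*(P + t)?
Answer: 62769139/1972 ≈ 31830.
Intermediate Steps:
t = -25 (t = -5 - 20 = -25)
P = -44
(-464 + (-118/(-174) + 137/68))*(P + t) = (-464 + (-118/(-174) + 137/68))*(-44 - 25) = (-464 + (-118*(-1/174) + 137*(1/68)))*(-69) = (-464 + (59/87 + 137/68))*(-69) = (-464 + 15931/5916)*(-69) = -2729093/5916*(-69) = 62769139/1972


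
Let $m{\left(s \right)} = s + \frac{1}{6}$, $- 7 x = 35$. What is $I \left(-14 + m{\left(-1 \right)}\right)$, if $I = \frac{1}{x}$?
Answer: $\frac{89}{30} \approx 2.9667$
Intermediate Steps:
$x = -5$ ($x = \left(- \frac{1}{7}\right) 35 = -5$)
$m{\left(s \right)} = \frac{1}{6} + s$ ($m{\left(s \right)} = s + \frac{1}{6} = \frac{1}{6} + s$)
$I = - \frac{1}{5}$ ($I = \frac{1}{-5} = - \frac{1}{5} \approx -0.2$)
$I \left(-14 + m{\left(-1 \right)}\right) = - \frac{-14 + \left(\frac{1}{6} - 1\right)}{5} = - \frac{-14 - \frac{5}{6}}{5} = \left(- \frac{1}{5}\right) \left(- \frac{89}{6}\right) = \frac{89}{30}$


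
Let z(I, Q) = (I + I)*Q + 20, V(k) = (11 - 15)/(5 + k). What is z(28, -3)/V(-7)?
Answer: -74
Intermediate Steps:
V(k) = -4/(5 + k)
z(I, Q) = 20 + 2*I*Q (z(I, Q) = (2*I)*Q + 20 = 2*I*Q + 20 = 20 + 2*I*Q)
z(28, -3)/V(-7) = (20 + 2*28*(-3))/((-4/(5 - 7))) = (20 - 168)/((-4/(-2))) = -148/((-4*(-½))) = -148/2 = -148*½ = -74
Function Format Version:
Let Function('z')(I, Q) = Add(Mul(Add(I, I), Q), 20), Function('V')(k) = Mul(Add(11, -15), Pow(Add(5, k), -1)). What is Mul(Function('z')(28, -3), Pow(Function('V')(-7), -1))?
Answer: -74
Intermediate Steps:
Function('V')(k) = Mul(-4, Pow(Add(5, k), -1))
Function('z')(I, Q) = Add(20, Mul(2, I, Q)) (Function('z')(I, Q) = Add(Mul(Mul(2, I), Q), 20) = Add(Mul(2, I, Q), 20) = Add(20, Mul(2, I, Q)))
Mul(Function('z')(28, -3), Pow(Function('V')(-7), -1)) = Mul(Add(20, Mul(2, 28, -3)), Pow(Mul(-4, Pow(Add(5, -7), -1)), -1)) = Mul(Add(20, -168), Pow(Mul(-4, Pow(-2, -1)), -1)) = Mul(-148, Pow(Mul(-4, Rational(-1, 2)), -1)) = Mul(-148, Pow(2, -1)) = Mul(-148, Rational(1, 2)) = -74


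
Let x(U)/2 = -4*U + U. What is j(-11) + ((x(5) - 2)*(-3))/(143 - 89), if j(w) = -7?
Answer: -47/9 ≈ -5.2222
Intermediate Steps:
x(U) = -6*U (x(U) = 2*(-4*U + U) = 2*(-3*U) = -6*U)
j(-11) + ((x(5) - 2)*(-3))/(143 - 89) = -7 + ((-6*5 - 2)*(-3))/(143 - 89) = -7 + ((-30 - 2)*(-3))/54 = -7 - 32*(-3)*(1/54) = -7 + 96*(1/54) = -7 + 16/9 = -47/9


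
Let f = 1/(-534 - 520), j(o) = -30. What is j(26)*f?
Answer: 15/527 ≈ 0.028463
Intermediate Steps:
f = -1/1054 (f = 1/(-1054) = -1/1054 ≈ -0.00094877)
j(26)*f = -30*(-1/1054) = 15/527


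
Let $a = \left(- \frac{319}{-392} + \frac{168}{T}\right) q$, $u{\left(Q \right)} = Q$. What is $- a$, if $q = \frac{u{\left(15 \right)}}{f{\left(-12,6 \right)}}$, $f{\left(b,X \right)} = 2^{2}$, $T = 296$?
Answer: $- \frac{300525}{58016} \approx -5.18$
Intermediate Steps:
$f{\left(b,X \right)} = 4$
$q = \frac{15}{4} \approx 3.75$
$a = \frac{300525}{58016}$ ($a = \left(- \frac{319}{-392} + \frac{168}{296}\right) \frac{15}{4} = \left(\left(-319\right) \left(- \frac{1}{392}\right) + 168 \cdot \frac{1}{296}\right) \frac{15}{4} = \left(\frac{319}{392} + \frac{21}{37}\right) \frac{15}{4} = \frac{20035}{14504} \cdot \frac{15}{4} = \frac{300525}{58016} \approx 5.18$)
$- a = \left(-1\right) \frac{300525}{58016} = - \frac{300525}{58016}$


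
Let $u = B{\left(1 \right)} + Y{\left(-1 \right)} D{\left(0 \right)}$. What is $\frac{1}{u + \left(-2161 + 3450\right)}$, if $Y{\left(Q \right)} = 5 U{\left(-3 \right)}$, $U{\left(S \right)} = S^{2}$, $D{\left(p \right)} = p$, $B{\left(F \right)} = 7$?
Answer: $\frac{1}{1296} \approx 0.0007716$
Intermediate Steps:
$Y{\left(Q \right)} = 45$ ($Y{\left(Q \right)} = 5 \left(-3\right)^{2} = 5 \cdot 9 = 45$)
$u = 7$ ($u = 7 + 45 \cdot 0 = 7 + 0 = 7$)
$\frac{1}{u + \left(-2161 + 3450\right)} = \frac{1}{7 + \left(-2161 + 3450\right)} = \frac{1}{7 + 1289} = \frac{1}{1296}$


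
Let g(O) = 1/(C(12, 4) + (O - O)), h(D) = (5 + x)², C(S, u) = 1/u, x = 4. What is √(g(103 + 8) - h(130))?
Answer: I*√77 ≈ 8.775*I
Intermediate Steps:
h(D) = 81 (h(D) = (5 + 4)² = 9² = 81)
g(O) = 4 (g(O) = 1/(1/4 + (O - O)) = 1/(¼ + 0) = 1/(¼) = 4)
√(g(103 + 8) - h(130)) = √(4 - 1*81) = √(4 - 81) = √(-77) = I*√77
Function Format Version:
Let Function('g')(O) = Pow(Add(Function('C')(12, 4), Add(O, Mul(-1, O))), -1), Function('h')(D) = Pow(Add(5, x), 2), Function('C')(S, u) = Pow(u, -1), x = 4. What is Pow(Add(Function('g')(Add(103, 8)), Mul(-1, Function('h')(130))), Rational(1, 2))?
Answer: Mul(I, Pow(77, Rational(1, 2))) ≈ Mul(8.7750, I)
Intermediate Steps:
Function('h')(D) = 81 (Function('h')(D) = Pow(Add(5, 4), 2) = Pow(9, 2) = 81)
Function('g')(O) = 4 (Function('g')(O) = Pow(Add(Pow(4, -1), Add(O, Mul(-1, O))), -1) = Pow(Add(Rational(1, 4), 0), -1) = Pow(Rational(1, 4), -1) = 4)
Pow(Add(Function('g')(Add(103, 8)), Mul(-1, Function('h')(130))), Rational(1, 2)) = Pow(Add(4, Mul(-1, 81)), Rational(1, 2)) = Pow(Add(4, -81), Rational(1, 2)) = Pow(-77, Rational(1, 2)) = Mul(I, Pow(77, Rational(1, 2)))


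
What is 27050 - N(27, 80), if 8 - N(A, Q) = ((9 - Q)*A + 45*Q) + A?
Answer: 28752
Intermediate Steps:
N(A, Q) = 8 - A - 45*Q - A*(9 - Q) (N(A, Q) = 8 - (((9 - Q)*A + 45*Q) + A) = 8 - ((A*(9 - Q) + 45*Q) + A) = 8 - ((45*Q + A*(9 - Q)) + A) = 8 - (A + 45*Q + A*(9 - Q)) = 8 + (-A - 45*Q - A*(9 - Q)) = 8 - A - 45*Q - A*(9 - Q))
27050 - N(27, 80) = 27050 - (8 - 45*80 - 10*27 + 27*80) = 27050 - (8 - 3600 - 270 + 2160) = 27050 - 1*(-1702) = 27050 + 1702 = 28752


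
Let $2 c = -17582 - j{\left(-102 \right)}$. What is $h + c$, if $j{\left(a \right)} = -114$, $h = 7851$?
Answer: $-883$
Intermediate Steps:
$c = -8734$ ($c = \frac{-17582 - -114}{2} = \frac{-17582 + 114}{2} = \frac{1}{2} \left(-17468\right) = -8734$)
$h + c = 7851 - 8734 = -883$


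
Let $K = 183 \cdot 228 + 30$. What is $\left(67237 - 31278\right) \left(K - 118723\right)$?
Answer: $-2767728271$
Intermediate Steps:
$K = 41754$ ($K = 41724 + 30 = 41754$)
$\left(67237 - 31278\right) \left(K - 118723\right) = \left(67237 - 31278\right) \left(41754 - 118723\right) = 35959 \left(-76969\right) = -2767728271$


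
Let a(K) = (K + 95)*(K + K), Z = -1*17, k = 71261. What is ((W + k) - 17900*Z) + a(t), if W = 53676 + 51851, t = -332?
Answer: 638456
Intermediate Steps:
Z = -17
a(K) = 2*K*(95 + K) (a(K) = (95 + K)*(2*K) = 2*K*(95 + K))
W = 105527
((W + k) - 17900*Z) + a(t) = ((105527 + 71261) - 17900*(-17)) + 2*(-332)*(95 - 332) = (176788 + 304300) + 2*(-332)*(-237) = 481088 + 157368 = 638456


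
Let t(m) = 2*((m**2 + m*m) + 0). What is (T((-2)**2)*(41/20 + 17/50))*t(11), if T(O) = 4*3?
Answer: 347028/25 ≈ 13881.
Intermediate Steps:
T(O) = 12
t(m) = 4*m**2 (t(m) = 2*((m**2 + m**2) + 0) = 2*(2*m**2 + 0) = 2*(2*m**2) = 4*m**2)
(T((-2)**2)*(41/20 + 17/50))*t(11) = (12*(41/20 + 17/50))*(4*11**2) = (12*(41*(1/20) + 17*(1/50)))*(4*121) = (12*(41/20 + 17/50))*484 = (12*(239/100))*484 = (717/25)*484 = 347028/25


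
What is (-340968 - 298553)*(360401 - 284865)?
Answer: -48306858256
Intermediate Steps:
(-340968 - 298553)*(360401 - 284865) = -639521*75536 = -48306858256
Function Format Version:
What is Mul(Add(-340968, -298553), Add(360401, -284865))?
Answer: -48306858256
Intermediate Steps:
Mul(Add(-340968, -298553), Add(360401, -284865)) = Mul(-639521, 75536) = -48306858256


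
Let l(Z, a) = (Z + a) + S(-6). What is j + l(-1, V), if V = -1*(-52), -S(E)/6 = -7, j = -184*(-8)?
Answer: 1565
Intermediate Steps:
j = 1472
S(E) = 42 (S(E) = -6*(-7) = 42)
V = 52
l(Z, a) = 42 + Z + a (l(Z, a) = (Z + a) + 42 = 42 + Z + a)
j + l(-1, V) = 1472 + (42 - 1 + 52) = 1472 + 93 = 1565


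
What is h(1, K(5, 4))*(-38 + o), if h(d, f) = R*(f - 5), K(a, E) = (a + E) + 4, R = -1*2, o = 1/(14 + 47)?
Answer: 37072/61 ≈ 607.74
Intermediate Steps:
o = 1/61 ≈ 0.016393
R = -2
K(a, E) = 4 + E + a (K(a, E) = (E + a) + 4 = 4 + E + a)
h(d, f) = 10 - 2*f (h(d, f) = -2*(f - 5) = -2*(-5 + f) = 10 - 2*f)
h(1, K(5, 4))*(-38 + o) = (10 - 2*(4 + 4 + 5))*(-38 + 1/61) = (10 - 2*13)*(-2317/61) = (10 - 26)*(-2317/61) = -16*(-2317/61) = 37072/61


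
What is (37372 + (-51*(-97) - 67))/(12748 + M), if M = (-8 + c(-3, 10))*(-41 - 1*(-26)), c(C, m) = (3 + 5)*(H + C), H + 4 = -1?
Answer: 10563/3457 ≈ 3.0555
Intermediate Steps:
H = -5 (H = -4 - 1 = -5)
c(C, m) = -40 + 8*C (c(C, m) = (3 + 5)*(-5 + C) = 8*(-5 + C) = -40 + 8*C)
M = 1080 (M = (-8 + (-40 + 8*(-3)))*(-41 - 1*(-26)) = (-8 + (-40 - 24))*(-41 + 26) = (-8 - 64)*(-15) = -72*(-15) = 1080)
(37372 + (-51*(-97) - 67))/(12748 + M) = (37372 + (-51*(-97) - 67))/(12748 + 1080) = (37372 + (4947 - 67))/13828 = (37372 + 4880)*(1/13828) = 42252*(1/13828) = 10563/3457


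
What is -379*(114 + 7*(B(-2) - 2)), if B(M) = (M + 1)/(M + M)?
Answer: -154253/4 ≈ -38563.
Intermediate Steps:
B(M) = (1 + M)/(2*M) (B(M) = (1 + M)/((2*M)) = (1 + M)*(1/(2*M)) = (1 + M)/(2*M))
-379*(114 + 7*(B(-2) - 2)) = -379*(114 + 7*((½)*(1 - 2)/(-2) - 2)) = -379*(114 + 7*((½)*(-½)*(-1) - 2)) = -379*(114 + 7*(¼ - 2)) = -379*(114 + 7*(-7/4)) = -379*(114 - 49/4) = -379*407/4 = -154253/4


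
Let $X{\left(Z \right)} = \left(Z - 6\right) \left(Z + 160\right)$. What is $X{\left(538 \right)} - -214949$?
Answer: $586285$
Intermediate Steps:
$X{\left(Z \right)} = \left(-6 + Z\right) \left(160 + Z\right)$
$X{\left(538 \right)} - -214949 = \left(-960 + 538^{2} + 154 \cdot 538\right) - -214949 = \left(-960 + 289444 + 82852\right) + 214949 = 371336 + 214949 = 586285$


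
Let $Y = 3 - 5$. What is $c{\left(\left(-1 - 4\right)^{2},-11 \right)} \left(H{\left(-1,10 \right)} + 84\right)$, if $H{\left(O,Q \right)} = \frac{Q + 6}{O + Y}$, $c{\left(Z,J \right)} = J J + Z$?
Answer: $\frac{34456}{3} \approx 11485.0$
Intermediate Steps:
$Y = -2$
$c{\left(Z,J \right)} = Z + J^{2}$ ($c{\left(Z,J \right)} = J^{2} + Z = Z + J^{2}$)
$H{\left(O,Q \right)} = \frac{6 + Q}{-2 + O}$ ($H{\left(O,Q \right)} = \frac{Q + 6}{O - 2} = \frac{6 + Q}{-2 + O}$)
$c{\left(\left(-1 - 4\right)^{2},-11 \right)} \left(H{\left(-1,10 \right)} + 84\right) = \left(\left(-1 - 4\right)^{2} + \left(-11\right)^{2}\right) \left(\frac{6 + 10}{-2 - 1} + 84\right) = \left(\left(-5\right)^{2} + 121\right) \left(\frac{1}{-3} \cdot 16 + 84\right) = \left(25 + 121\right) \left(\left(- \frac{1}{3}\right) 16 + 84\right) = 146 \left(- \frac{16}{3} + 84\right) = 146 \cdot \frac{236}{3} = \frac{34456}{3}$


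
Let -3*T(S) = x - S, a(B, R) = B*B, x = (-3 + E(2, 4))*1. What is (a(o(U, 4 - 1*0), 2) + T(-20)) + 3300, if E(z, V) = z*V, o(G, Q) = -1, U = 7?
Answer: 9878/3 ≈ 3292.7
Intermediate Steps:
E(z, V) = V*z
x = 5 (x = (-3 + 4*2)*1 = (-3 + 8)*1 = 5*1 = 5)
a(B, R) = B²
T(S) = -5/3 + S/3 (T(S) = -(5 - S)/3 = -5/3 + S/3)
(a(o(U, 4 - 1*0), 2) + T(-20)) + 3300 = ((-1)² + (-5/3 + (⅓)*(-20))) + 3300 = (1 + (-5/3 - 20/3)) + 3300 = (1 - 25/3) + 3300 = -22/3 + 3300 = 9878/3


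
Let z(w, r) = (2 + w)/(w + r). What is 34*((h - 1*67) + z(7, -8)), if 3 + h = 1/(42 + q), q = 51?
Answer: -249764/93 ≈ -2685.6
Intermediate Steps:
h = -278/93 (h = -3 + 1/(42 + 51) = -3 + 1/93 = -278/93 ≈ -2.9892)
z(w, r) = (2 + w)/(r + w)
34*((h - 1*67) + z(7, -8)) = 34*((-278/93 - 1*67) + (2 + 7)/(-8 + 7)) = 34*((-278/93 - 67) + 9/(-1)) = 34*(-6509/93 - 1*9) = 34*(-6509/93 - 9) = 34*(-7346/93) = -249764/93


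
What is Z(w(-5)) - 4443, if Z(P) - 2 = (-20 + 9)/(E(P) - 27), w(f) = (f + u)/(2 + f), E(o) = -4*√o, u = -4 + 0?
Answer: -1008008/227 - 44*√3/681 ≈ -4440.7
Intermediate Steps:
u = -4
w(f) = (-4 + f)/(2 + f) (w(f) = (f - 4)/(2 + f) = (-4 + f)/(2 + f))
Z(P) = 2 - 11/(-27 - 4*√P) (Z(P) = 2 + (-20 + 9)/(-4*√P - 27) = 2 - 11/(-27 - 4*√P))
Z(w(-5)) - 4443 = (65 + 8*√((-4 - 5)/(2 - 5)))/(27 + 4*√((-4 - 5)/(2 - 5))) - 4443 = (65 + 8*√(-9/(-3)))/(27 + 4*√(-9/(-3))) - 4443 = (65 + 8*√(-⅓*(-9)))/(27 + 4*√(-⅓*(-9))) - 4443 = (65 + 8*√3)/(27 + 4*√3) - 4443 = -4443 + (65 + 8*√3)/(27 + 4*√3)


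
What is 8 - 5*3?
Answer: -7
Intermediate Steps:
8 - 5*3 = 8 - 15 = -7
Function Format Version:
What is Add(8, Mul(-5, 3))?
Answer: -7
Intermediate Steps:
Add(8, Mul(-5, 3)) = Add(8, -15) = -7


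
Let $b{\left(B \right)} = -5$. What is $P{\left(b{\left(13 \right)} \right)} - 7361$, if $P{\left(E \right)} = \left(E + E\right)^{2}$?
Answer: $-7261$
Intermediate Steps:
$P{\left(E \right)} = 4 E^{2}$ ($P{\left(E \right)} = \left(2 E\right)^{2} = 4 E^{2}$)
$P{\left(b{\left(13 \right)} \right)} - 7361 = 4 \left(-5\right)^{2} - 7361 = 4 \cdot 25 - 7361 = 100 - 7361 = -7261$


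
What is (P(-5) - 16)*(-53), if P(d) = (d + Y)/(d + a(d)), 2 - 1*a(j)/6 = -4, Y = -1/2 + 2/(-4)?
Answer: 26606/31 ≈ 858.26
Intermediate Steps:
Y = -1 (Y = -1*½ + 2*(-¼) = -½ - ½ = -1)
a(j) = 36 (a(j) = 12 - 6*(-4) = 12 + 24 = 36)
P(d) = (-1 + d)/(36 + d) (P(d) = (d - 1)/(d + 36) = (-1 + d)/(36 + d))
(P(-5) - 16)*(-53) = ((-1 - 5)/(36 - 5) - 16)*(-53) = (-6/31 - 16)*(-53) = -502/31*(-53) = 26606/31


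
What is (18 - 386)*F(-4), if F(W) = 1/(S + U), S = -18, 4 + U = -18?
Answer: 46/5 ≈ 9.2000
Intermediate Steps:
U = -22 (U = -4 - 18 = -22)
F(W) = -1/40 (F(W) = 1/(-18 - 22) = 1/(-40) = -1/40)
(18 - 386)*F(-4) = (18 - 386)*(-1/40) = -368*(-1/40) = 46/5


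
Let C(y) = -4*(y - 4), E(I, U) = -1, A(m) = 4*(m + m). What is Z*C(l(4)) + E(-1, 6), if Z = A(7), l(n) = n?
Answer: -1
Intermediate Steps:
A(m) = 8*m (A(m) = 4*(2*m) = 8*m)
Z = 56 (Z = 8*7 = 56)
C(y) = 16 - 4*y (C(y) = -4*(-4 + y) = 16 - 4*y)
Z*C(l(4)) + E(-1, 6) = 56*(16 - 4*4) - 1 = 56*(16 - 16) - 1 = 56*0 - 1 = 0 - 1 = -1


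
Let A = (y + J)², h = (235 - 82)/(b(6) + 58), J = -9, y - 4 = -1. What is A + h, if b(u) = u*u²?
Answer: 10017/274 ≈ 36.558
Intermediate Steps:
y = 3 (y = 4 - 1 = 3)
b(u) = u³
h = 153/274 (h = (235 - 82)/(6³ + 58) = 153/(216 + 58) = 153/274 ≈ 0.55839)
A = 36 (A = (3 - 9)² = (-6)² = 36)
A + h = 36 + 153/274 = 10017/274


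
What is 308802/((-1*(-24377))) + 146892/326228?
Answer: 26080161285/1988114989 ≈ 13.118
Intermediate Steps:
308802/((-1*(-24377))) + 146892/326228 = 308802/24377 + 146892*(1/326228) = 308802*(1/24377) + 36723/81557 = 308802/24377 + 36723/81557 = 26080161285/1988114989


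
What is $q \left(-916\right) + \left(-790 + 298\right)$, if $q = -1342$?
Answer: $1228780$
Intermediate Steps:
$q \left(-916\right) + \left(-790 + 298\right) = \left(-1342\right) \left(-916\right) + \left(-790 + 298\right) = 1229272 - 492 = 1228780$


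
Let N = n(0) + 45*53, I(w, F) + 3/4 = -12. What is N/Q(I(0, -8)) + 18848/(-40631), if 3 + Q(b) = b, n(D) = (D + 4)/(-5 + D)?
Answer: -277626532/1828395 ≈ -151.84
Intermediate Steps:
n(D) = (4 + D)/(-5 + D)
I(w, F) = -51/4 (I(w, F) = -¾ - 12 = -51/4)
N = 11921/5 (N = (4 + 0)/(-5 + 0) + 45*53 = 4/(-5) + 2385 = -⅕*4 + 2385 = -⅘ + 2385 = 11921/5 ≈ 2384.2)
Q(b) = -3 + b
N/Q(I(0, -8)) + 18848/(-40631) = 11921/(5*(-3 - 51/4)) + 18848/(-40631) = 11921/(5*(-63/4)) + 18848*(-1/40631) = (11921/5)*(-4/63) - 18848/40631 = -6812/45 - 18848/40631 = -277626532/1828395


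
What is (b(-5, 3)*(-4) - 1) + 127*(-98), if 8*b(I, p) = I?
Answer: -24889/2 ≈ -12445.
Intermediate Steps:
b(I, p) = I/8
(b(-5, 3)*(-4) - 1) + 127*(-98) = (((⅛)*(-5))*(-4) - 1) + 127*(-98) = (-5/8*(-4) - 1) - 12446 = (5/2 - 1) - 12446 = 3/2 - 12446 = -24889/2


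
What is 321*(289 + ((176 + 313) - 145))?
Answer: 203193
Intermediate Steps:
321*(289 + ((176 + 313) - 145)) = 321*(289 + (489 - 145)) = 321*(289 + 344) = 321*633 = 203193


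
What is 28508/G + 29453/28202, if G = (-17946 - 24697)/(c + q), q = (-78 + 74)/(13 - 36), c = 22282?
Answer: -412004163695423/27660211378 ≈ -14895.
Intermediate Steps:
q = 4/23 (q = -4/(-23) = -4*(-1/23) = 4/23 ≈ 0.17391)
G = -980789/512490 (G = (-17946 - 24697)/(22282 + 4/23) = -42643/512490/23 = -42643*23/512490 = -980789/512490 ≈ -1.9138)
28508/G + 29453/28202 = 28508/(-980789/512490) + 29453/28202 = 28508*(-512490/980789) + 29453*(1/28202) = -14610064920/980789 + 29453/28202 = -412004163695423/27660211378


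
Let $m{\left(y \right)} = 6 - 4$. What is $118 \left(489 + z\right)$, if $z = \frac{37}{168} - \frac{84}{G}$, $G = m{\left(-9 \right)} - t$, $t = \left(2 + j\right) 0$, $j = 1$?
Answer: $\frac{4432847}{84} \approx 52772.0$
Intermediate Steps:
$m{\left(y \right)} = 2$ ($m{\left(y \right)} = 6 - 4 = 2$)
$t = 0$ ($t = \left(2 + 1\right) 0 = 3 \cdot 0 = 0$)
$G = 2$ ($G = 2 - 0 = 2 + 0 = 2$)
$z = - \frac{7019}{168}$ ($z = \frac{37}{168} - \frac{84}{2} = 37 \cdot \frac{1}{168} - 42 = \frac{37}{168} - 42 = - \frac{7019}{168} \approx -41.78$)
$118 \left(489 + z\right) = 118 \left(489 - \frac{7019}{168}\right) = 118 \cdot \frac{75133}{168} = \frac{4432847}{84}$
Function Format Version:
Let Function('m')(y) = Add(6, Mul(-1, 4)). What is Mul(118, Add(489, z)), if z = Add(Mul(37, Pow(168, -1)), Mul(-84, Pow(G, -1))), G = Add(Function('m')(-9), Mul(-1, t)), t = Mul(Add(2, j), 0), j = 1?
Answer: Rational(4432847, 84) ≈ 52772.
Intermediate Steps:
Function('m')(y) = 2 (Function('m')(y) = Add(6, -4) = 2)
t = 0 (t = Mul(Add(2, 1), 0) = Mul(3, 0) = 0)
G = 2 (G = Add(2, Mul(-1, 0)) = Add(2, 0) = 2)
z = Rational(-7019, 168) (z = Add(Mul(37, Pow(168, -1)), Mul(-84, Pow(2, -1))) = Add(Mul(37, Rational(1, 168)), Mul(-84, Rational(1, 2))) = Add(Rational(37, 168), -42) = Rational(-7019, 168) ≈ -41.780)
Mul(118, Add(489, z)) = Mul(118, Add(489, Rational(-7019, 168))) = Mul(118, Rational(75133, 168)) = Rational(4432847, 84)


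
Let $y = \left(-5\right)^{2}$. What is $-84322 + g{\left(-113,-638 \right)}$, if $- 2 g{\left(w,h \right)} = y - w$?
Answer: $-84391$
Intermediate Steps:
$y = 25$
$g{\left(w,h \right)} = - \frac{25}{2} + \frac{w}{2}$ ($g{\left(w,h \right)} = - \frac{25 - w}{2} = - \frac{25}{2} + \frac{w}{2}$)
$-84322 + g{\left(-113,-638 \right)} = -84322 + \left(- \frac{25}{2} + \frac{1}{2} \left(-113\right)\right) = -84322 - 69 = -84391$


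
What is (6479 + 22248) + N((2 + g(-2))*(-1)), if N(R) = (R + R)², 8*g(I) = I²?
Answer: 28752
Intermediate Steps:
g(I) = I²/8
N(R) = 4*R² (N(R) = (2*R)² = 4*R²)
(6479 + 22248) + N((2 + g(-2))*(-1)) = (6479 + 22248) + 4*((2 + (⅛)*(-2)²)*(-1))² = 28727 + 4*((2 + (⅛)*4)*(-1))² = 28727 + 4*((2 + ½)*(-1))² = 28727 + 4*((5/2)*(-1))² = 28727 + 4*(-5/2)² = 28727 + 4*(25/4) = 28727 + 25 = 28752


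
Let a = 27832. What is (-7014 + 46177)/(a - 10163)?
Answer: 39163/17669 ≈ 2.2165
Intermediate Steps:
(-7014 + 46177)/(a - 10163) = (-7014 + 46177)/(27832 - 10163) = 39163/17669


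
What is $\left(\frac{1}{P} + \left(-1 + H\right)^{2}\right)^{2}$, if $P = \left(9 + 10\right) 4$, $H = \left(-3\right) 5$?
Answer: $\frac{378574849}{5776} \approx 65543.0$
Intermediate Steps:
$H = -15$
$P = 76$ ($P = 19 \cdot 4 = 76$)
$\left(\frac{1}{P} + \left(-1 + H\right)^{2}\right)^{2} = \left(\frac{1}{76} + \left(-1 - 15\right)^{2}\right)^{2} = \left(\frac{1}{76} + \left(-16\right)^{2}\right)^{2} = \left(\frac{1}{76} + 256\right)^{2} = \left(\frac{19457}{76}\right)^{2} = \frac{378574849}{5776}$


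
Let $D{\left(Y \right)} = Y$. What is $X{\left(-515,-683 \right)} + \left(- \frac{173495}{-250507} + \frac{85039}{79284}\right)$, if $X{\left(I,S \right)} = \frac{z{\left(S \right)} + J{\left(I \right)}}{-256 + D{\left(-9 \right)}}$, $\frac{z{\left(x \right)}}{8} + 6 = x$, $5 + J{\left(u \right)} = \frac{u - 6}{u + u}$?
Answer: $\frac{61210125031450241}{2710556858937300} \approx 22.582$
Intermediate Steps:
$J{\left(u \right)} = -5 + \frac{-6 + u}{2 u}$ ($J{\left(u \right)} = -5 + \frac{u - 6}{u + u} = -5 + \frac{-6 + u}{2 u}$)
$z{\left(x \right)} = -48 + 8 x$
$X{\left(I,S \right)} = \frac{21}{106} - \frac{8 S}{265} + \frac{3}{265 I}$ ($X{\left(I,S \right)} = \frac{\left(-48 + 8 S\right) - \left(\frac{9}{2} + \frac{3}{I}\right)}{-256 - 9} = \frac{- \frac{105}{2} - \frac{3}{I} + 8 S}{-265} = \left(- \frac{105}{2} - \frac{3}{I} + 8 S\right) \left(- \frac{1}{265}\right) = \frac{21}{106} - \frac{8 S}{265} + \frac{3}{265 I}$)
$X{\left(-515,-683 \right)} + \left(- \frac{173495}{-250507} + \frac{85039}{79284}\right) = \frac{6 - 515 \left(105 - -10928\right)}{530 \left(-515\right)} + \left(- \frac{173495}{-250507} + \frac{85039}{79284}\right) = \frac{1}{530} \left(- \frac{1}{515}\right) \left(6 - 515 \left(105 + 10928\right)\right) + \left(\left(-173495\right) \left(- \frac{1}{250507}\right) + 85039 \cdot \frac{1}{79284}\right) = \frac{1}{530} \left(- \frac{1}{515}\right) \left(6 - 5681995\right) + \left(\frac{173495}{250507} + \frac{85039}{79284}\right) = \frac{1}{530} \left(- \frac{1}{515}\right) \left(6 - 5681995\right) + \frac{35058242353}{19861196988} = \frac{1}{530} \left(- \frac{1}{515}\right) \left(-5681989\right) + \frac{35058242353}{19861196988} = \frac{5681989}{272950} + \frac{35058242353}{19861196988} = \frac{61210125031450241}{2710556858937300}$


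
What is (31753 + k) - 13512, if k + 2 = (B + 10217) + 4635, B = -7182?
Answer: 25909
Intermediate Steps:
k = 7668 (k = -2 + ((-7182 + 10217) + 4635) = -2 + (3035 + 4635) = -2 + 7670 = 7668)
(31753 + k) - 13512 = (31753 + 7668) - 13512 = 39421 - 13512 = 25909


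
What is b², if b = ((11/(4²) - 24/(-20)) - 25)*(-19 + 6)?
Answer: 577777369/6400 ≈ 90278.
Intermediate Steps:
b = 24037/80 (b = ((11/16 - 24*(-1/20)) - 25)*(-13) = ((11*(1/16) + 6/5) - 25)*(-13) = ((11/16 + 6/5) - 25)*(-13) = (151/80 - 25)*(-13) = -1849/80*(-13) = 24037/80 ≈ 300.46)
b² = (24037/80)² = 577777369/6400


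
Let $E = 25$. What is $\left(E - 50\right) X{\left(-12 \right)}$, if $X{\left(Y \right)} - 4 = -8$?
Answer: $100$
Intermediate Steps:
$X{\left(Y \right)} = -4$ ($X{\left(Y \right)} = 4 - 8 = -4$)
$\left(E - 50\right) X{\left(-12 \right)} = \left(25 - 50\right) \left(-4\right) = \left(-25\right) \left(-4\right) = 100$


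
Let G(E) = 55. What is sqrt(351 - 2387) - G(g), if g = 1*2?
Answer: -55 + 2*I*sqrt(509) ≈ -55.0 + 45.122*I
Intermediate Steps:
g = 2
sqrt(351 - 2387) - G(g) = sqrt(351 - 2387) - 1*55 = sqrt(-2036) - 55 = 2*I*sqrt(509) - 55 = -55 + 2*I*sqrt(509)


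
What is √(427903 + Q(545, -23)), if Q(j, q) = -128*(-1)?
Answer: 3*√47559 ≈ 654.24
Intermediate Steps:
Q(j, q) = 128
√(427903 + Q(545, -23)) = √(427903 + 128) = √428031 = 3*√47559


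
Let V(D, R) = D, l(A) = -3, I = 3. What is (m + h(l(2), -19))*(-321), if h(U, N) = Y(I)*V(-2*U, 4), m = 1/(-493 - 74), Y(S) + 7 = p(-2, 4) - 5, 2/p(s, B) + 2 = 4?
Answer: 4004261/189 ≈ 21187.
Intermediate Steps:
p(s, B) = 1 (p(s, B) = 2/(-2 + 4) = 2/2 = 2*(½) = 1)
Y(S) = -11 (Y(S) = -7 + (1 - 5) = -7 - 4 = -11)
m = -1/567 (m = 1/(-567) = -1/567 ≈ -0.0017637)
h(U, N) = 22*U (h(U, N) = -(-22)*U = 22*U)
(m + h(l(2), -19))*(-321) = (-1/567 + 22*(-3))*(-321) = (-1/567 - 66)*(-321) = -37423/567*(-321) = 4004261/189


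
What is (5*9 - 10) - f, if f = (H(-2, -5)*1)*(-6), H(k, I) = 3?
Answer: 53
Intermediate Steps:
f = -18 (f = (3*1)*(-6) = 3*(-6) = -18)
(5*9 - 10) - f = (5*9 - 10) - 1*(-18) = (45 - 10) + 18 = 35 + 18 = 53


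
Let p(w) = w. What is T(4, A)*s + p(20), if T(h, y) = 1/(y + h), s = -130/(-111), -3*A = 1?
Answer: 8270/407 ≈ 20.319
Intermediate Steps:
A = -⅓ (A = -⅓*1 = -⅓ ≈ -0.33333)
s = 130/111 (s = -130*(-1/111) = 130/111 ≈ 1.1712)
T(h, y) = 1/(h + y)
T(4, A)*s + p(20) = (130/111)/(4 - ⅓) + 20 = (130/111)/(11/3) + 20 = (3/11)*(130/111) + 20 = 130/407 + 20 = 8270/407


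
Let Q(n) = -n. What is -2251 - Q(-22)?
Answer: -2273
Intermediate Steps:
-2251 - Q(-22) = -2251 - (-1)*(-22) = -2251 - 1*22 = -2251 - 22 = -2273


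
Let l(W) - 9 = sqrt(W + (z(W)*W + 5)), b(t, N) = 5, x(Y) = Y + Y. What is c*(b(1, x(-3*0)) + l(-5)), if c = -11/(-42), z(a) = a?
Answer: 209/42 ≈ 4.9762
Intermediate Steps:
x(Y) = 2*Y
c = 11/42 (c = -11*(-1/42) = 11/42 ≈ 0.26190)
l(W) = 9 + sqrt(5 + W + W**2) (l(W) = 9 + sqrt(W + (W*W + 5)) = 9 + sqrt(W + (W**2 + 5)) = 9 + sqrt(W + (5 + W**2)) = 9 + sqrt(5 + W + W**2))
c*(b(1, x(-3*0)) + l(-5)) = 11*(5 + (9 + sqrt(5 - 5 + (-5)**2)))/42 = 11*(5 + (9 + sqrt(5 - 5 + 25)))/42 = 11*(5 + (9 + sqrt(25)))/42 = 11*(5 + (9 + 5))/42 = 11*(5 + 14)/42 = (11/42)*19 = 209/42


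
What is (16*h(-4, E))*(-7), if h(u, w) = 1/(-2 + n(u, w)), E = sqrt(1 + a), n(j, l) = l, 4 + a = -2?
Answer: 224/9 + 112*I*sqrt(5)/9 ≈ 24.889 + 27.827*I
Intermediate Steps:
a = -6 (a = -4 - 2 = -6)
E = I*sqrt(5) (E = sqrt(1 - 6) = sqrt(-5) = I*sqrt(5) ≈ 2.2361*I)
h(u, w) = 1/(-2 + w)
(16*h(-4, E))*(-7) = (16/(-2 + I*sqrt(5)))*(-7) = -112/(-2 + I*sqrt(5))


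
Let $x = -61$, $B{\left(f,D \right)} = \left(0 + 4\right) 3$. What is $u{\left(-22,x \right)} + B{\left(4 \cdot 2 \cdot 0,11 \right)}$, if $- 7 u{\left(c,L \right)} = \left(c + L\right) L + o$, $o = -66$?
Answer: $- \frac{4913}{7} \approx -701.86$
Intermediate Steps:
$B{\left(f,D \right)} = 12$ ($B{\left(f,D \right)} = 4 \cdot 3 = 12$)
$u{\left(c,L \right)} = \frac{66}{7} - \frac{L \left(L + c\right)}{7}$ ($u{\left(c,L \right)} = - \frac{\left(c + L\right) L - 66}{7} = - \frac{\left(L + c\right) L - 66}{7} = - \frac{L \left(L + c\right) - 66}{7} = - \frac{-66 + L \left(L + c\right)}{7} = \frac{66}{7} - \frac{L \left(L + c\right)}{7}$)
$u{\left(-22,x \right)} + B{\left(4 \cdot 2 \cdot 0,11 \right)} = \left(\frac{66}{7} - \frac{\left(-61\right)^{2}}{7} - \left(- \frac{61}{7}\right) \left(-22\right)\right) + 12 = \left(\frac{66}{7} - \frac{3721}{7} - \frac{1342}{7}\right) + 12 = - \frac{4997}{7} + 12 = - \frac{4913}{7}$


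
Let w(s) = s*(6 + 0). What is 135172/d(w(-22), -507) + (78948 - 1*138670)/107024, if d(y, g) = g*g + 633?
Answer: -230659069/6894539592 ≈ -0.033455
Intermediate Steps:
w(s) = 6*s (w(s) = s*6 = 6*s)
d(y, g) = 633 + g**2 (d(y, g) = g**2 + 633 = 633 + g**2)
135172/d(w(-22), -507) + (78948 - 1*138670)/107024 = 135172/(633 + (-507)**2) + (78948 - 1*138670)/107024 = 135172/(633 + 257049) + (78948 - 138670)*(1/107024) = 135172/257682 - 59722*1/107024 = 135172*(1/257682) - 29861/53512 = 67586/128841 - 29861/53512 = -230659069/6894539592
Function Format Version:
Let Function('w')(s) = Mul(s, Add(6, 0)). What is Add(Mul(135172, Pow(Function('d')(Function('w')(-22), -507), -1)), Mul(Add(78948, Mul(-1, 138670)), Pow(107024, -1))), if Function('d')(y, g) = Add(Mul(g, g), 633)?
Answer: Rational(-230659069, 6894539592) ≈ -0.033455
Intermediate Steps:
Function('w')(s) = Mul(6, s) (Function('w')(s) = Mul(s, 6) = Mul(6, s))
Function('d')(y, g) = Add(633, Pow(g, 2)) (Function('d')(y, g) = Add(Pow(g, 2), 633) = Add(633, Pow(g, 2)))
Add(Mul(135172, Pow(Function('d')(Function('w')(-22), -507), -1)), Mul(Add(78948, Mul(-1, 138670)), Pow(107024, -1))) = Add(Mul(135172, Pow(Add(633, Pow(-507, 2)), -1)), Mul(Add(78948, Mul(-1, 138670)), Pow(107024, -1))) = Add(Mul(135172, Pow(Add(633, 257049), -1)), Mul(Add(78948, -138670), Rational(1, 107024))) = Add(Mul(135172, Pow(257682, -1)), Mul(-59722, Rational(1, 107024))) = Add(Mul(135172, Rational(1, 257682)), Rational(-29861, 53512)) = Add(Rational(67586, 128841), Rational(-29861, 53512)) = Rational(-230659069, 6894539592)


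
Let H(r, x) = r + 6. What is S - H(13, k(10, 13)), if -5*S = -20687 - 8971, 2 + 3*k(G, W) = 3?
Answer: 29563/5 ≈ 5912.6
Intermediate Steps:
k(G, W) = 1/3 (k(G, W) = -2/3 + (1/3)*3 = -2/3 + 1 = 1/3)
H(r, x) = 6 + r
S = 29658/5 (S = -(-20687 - 8971)/5 = -1/5*(-29658) = 29658/5 ≈ 5931.6)
S - H(13, k(10, 13)) = 29658/5 - (6 + 13) = 29658/5 - 1*19 = 29658/5 - 19 = 29563/5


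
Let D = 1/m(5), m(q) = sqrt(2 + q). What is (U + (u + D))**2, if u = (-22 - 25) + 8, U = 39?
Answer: 1/7 ≈ 0.14286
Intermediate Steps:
u = -39 (u = -47 + 8 = -39)
D = sqrt(7)/7 (D = 1/(sqrt(2 + 5)) = 1/(sqrt(7)) = sqrt(7)/7 ≈ 0.37796)
(U + (u + D))**2 = (39 + (-39 + sqrt(7)/7))**2 = (sqrt(7)/7)**2 = 1/7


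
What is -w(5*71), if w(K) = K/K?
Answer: -1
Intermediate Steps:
w(K) = 1
-w(5*71) = -1*1 = -1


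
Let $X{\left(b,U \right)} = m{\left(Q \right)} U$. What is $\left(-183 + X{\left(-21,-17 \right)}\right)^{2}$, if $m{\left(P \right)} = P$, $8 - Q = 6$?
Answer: $47089$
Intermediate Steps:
$Q = 2$ ($Q = 8 - 6 = 2$)
$X{\left(b,U \right)} = 2 U$
$\left(-183 + X{\left(-21,-17 \right)}\right)^{2} = \left(-183 + 2 \left(-17\right)\right)^{2} = \left(-183 - 34\right)^{2} = \left(-217\right)^{2} = 47089$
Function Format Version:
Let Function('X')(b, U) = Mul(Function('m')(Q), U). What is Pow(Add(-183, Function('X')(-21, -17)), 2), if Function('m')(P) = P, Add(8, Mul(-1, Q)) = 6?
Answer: 47089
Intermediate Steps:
Q = 2 (Q = Add(8, Mul(-1, 6)) = Add(8, -6) = 2)
Function('X')(b, U) = Mul(2, U)
Pow(Add(-183, Function('X')(-21, -17)), 2) = Pow(Add(-183, Mul(2, -17)), 2) = Pow(Add(-183, -34), 2) = Pow(-217, 2) = 47089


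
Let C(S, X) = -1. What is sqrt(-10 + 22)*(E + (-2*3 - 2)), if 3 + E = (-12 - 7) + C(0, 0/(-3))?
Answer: -62*sqrt(3) ≈ -107.39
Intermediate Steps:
E = -23 (E = -3 + ((-12 - 7) - 1) = -3 + (-19 - 1) = -3 - 20 = -23)
sqrt(-10 + 22)*(E + (-2*3 - 2)) = sqrt(-10 + 22)*(-23 + (-2*3 - 2)) = sqrt(12)*(-23 + (-6 - 2)) = (2*sqrt(3))*(-23 - 8) = (2*sqrt(3))*(-31) = -62*sqrt(3)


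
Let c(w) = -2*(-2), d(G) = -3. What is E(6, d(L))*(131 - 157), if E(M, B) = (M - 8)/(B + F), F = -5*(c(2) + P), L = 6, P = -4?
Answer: -52/3 ≈ -17.333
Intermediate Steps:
c(w) = 4
F = 0 (F = -5*(4 - 4) = -5*0 = 0)
E(M, B) = (-8 + M)/B (E(M, B) = (M - 8)/(B + 0) = (-8 + M)/B)
E(6, d(L))*(131 - 157) = ((-8 + 6)/(-3))*(131 - 157) = -⅓*(-2)*(-26) = (⅔)*(-26) = -52/3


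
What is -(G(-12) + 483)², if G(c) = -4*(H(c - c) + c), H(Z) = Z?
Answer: -281961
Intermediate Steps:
G(c) = -4*c (G(c) = -4*((c - c) + c) = -4*(0 + c) = -4*c)
-(G(-12) + 483)² = -(-4*(-12) + 483)² = -(48 + 483)² = -1*531² = -1*281961 = -281961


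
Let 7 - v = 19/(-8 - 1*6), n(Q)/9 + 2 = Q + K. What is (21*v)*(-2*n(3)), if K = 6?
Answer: -22113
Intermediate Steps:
n(Q) = 36 + 9*Q (n(Q) = -18 + 9*(Q + 6) = -18 + 9*(6 + Q) = -18 + (54 + 9*Q) = 36 + 9*Q)
v = 117/14 (v = 7 - 19/(-8 - 1*6) = 7 - 19/(-8 - 6) = 7 - 19/(-14) = 7 - 19*(-1)/14 = 7 - 1*(-19/14) = 7 + 19/14 = 117/14 ≈ 8.3571)
(21*v)*(-2*n(3)) = (21*(117/14))*(-2*(36 + 9*3)) = 351*(-2*(36 + 27))/2 = 351*(-2*63)/2 = (351/2)*(-126) = -22113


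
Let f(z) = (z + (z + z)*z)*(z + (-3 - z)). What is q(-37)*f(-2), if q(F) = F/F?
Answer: -18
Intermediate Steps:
f(z) = -6*z**2 - 3*z (f(z) = (z + (2*z)*z)*(-3) = (z + 2*z**2)*(-3) = -6*z**2 - 3*z)
q(F) = 1
q(-37)*f(-2) = 1*(-3*(-2)*(1 + 2*(-2))) = 1*(-3*(-2)*(1 - 4)) = 1*(-3*(-2)*(-3)) = 1*(-18) = -18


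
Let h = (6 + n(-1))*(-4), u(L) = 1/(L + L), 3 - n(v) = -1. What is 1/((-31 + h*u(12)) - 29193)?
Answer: -3/87677 ≈ -3.4217e-5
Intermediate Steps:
n(v) = 4 (n(v) = 3 - 1*(-1) = 3 + 1 = 4)
u(L) = 1/(2*L)
h = -40 (h = (6 + 4)*(-4) = 10*(-4) = -40)
1/((-31 + h*u(12)) - 29193) = 1/((-31 - 20/12) - 29193) = 1/((-31 - 40*1/24) - 29193) = 1/((-31 - 5/3) - 29193) = 1/(-98/3 - 29193) = 1/(-87677/3) = -3/87677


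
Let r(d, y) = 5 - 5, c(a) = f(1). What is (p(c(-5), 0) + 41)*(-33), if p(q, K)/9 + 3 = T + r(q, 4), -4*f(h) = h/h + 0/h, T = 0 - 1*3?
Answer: 429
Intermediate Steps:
T = -3 (T = 0 - 3 = -3)
f(h) = -¼ (f(h) = -(h/h + 0/h)/4 = -(1 + 0)/4 = -¼*1 = -¼)
c(a) = -¼
r(d, y) = 0
p(q, K) = -54 (p(q, K) = -27 + 9*(-3 + 0) = -27 + 9*(-3) = -27 - 27 = -54)
(p(c(-5), 0) + 41)*(-33) = (-54 + 41)*(-33) = -13*(-33) = 429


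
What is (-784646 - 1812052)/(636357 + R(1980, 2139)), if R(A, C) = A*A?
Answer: -6318/11087 ≈ -0.56986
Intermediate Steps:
R(A, C) = A**2
(-784646 - 1812052)/(636357 + R(1980, 2139)) = (-784646 - 1812052)/(636357 + 1980**2) = -2596698/(636357 + 3920400) = -2596698/4556757 = -2596698*1/4556757 = -6318/11087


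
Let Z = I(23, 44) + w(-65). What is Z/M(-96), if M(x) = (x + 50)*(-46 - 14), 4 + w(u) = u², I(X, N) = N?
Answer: 853/552 ≈ 1.5453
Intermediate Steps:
w(u) = -4 + u²
M(x) = -3000 - 60*x (M(x) = (50 + x)*(-60) = -3000 - 60*x)
Z = 4265 (Z = 44 + (-4 + (-65)²) = 44 + (-4 + 4225) = 44 + 4221 = 4265)
Z/M(-96) = 4265/(-3000 - 60*(-96)) = 4265/(-3000 + 5760) = 4265/2760 = 4265*(1/2760) = 853/552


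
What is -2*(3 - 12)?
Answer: 18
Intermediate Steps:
-2*(3 - 12) = -2*(-9) = 18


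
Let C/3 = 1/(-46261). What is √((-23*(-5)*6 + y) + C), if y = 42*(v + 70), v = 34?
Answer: √10824525113235/46261 ≈ 71.120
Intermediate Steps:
y = 4368 (y = 42*(34 + 70) = 42*104 = 4368)
C = -3/46261 (C = 3/(-46261) = 3*(-1/46261) = -3/46261 ≈ -6.4849e-5)
√((-23*(-5)*6 + y) + C) = √((-23*(-5)*6 + 4368) - 3/46261) = √((115*6 + 4368) - 3/46261) = √((690 + 4368) - 3/46261) = √(5058 - 3/46261) = √(233988135/46261) = √10824525113235/46261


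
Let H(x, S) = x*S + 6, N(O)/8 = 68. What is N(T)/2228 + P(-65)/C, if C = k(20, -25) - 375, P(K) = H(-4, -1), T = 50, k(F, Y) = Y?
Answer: 4883/22280 ≈ 0.21917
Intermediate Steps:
N(O) = 544 (N(O) = 8*68 = 544)
H(x, S) = 6 + S*x (H(x, S) = S*x + 6 = 6 + S*x)
P(K) = 10 (P(K) = 6 - 1*(-4) = 6 + 4 = 10)
C = -400 (C = -25 - 375 = -400)
N(T)/2228 + P(-65)/C = 544/2228 + 10/(-400) = 544*(1/2228) + 10*(-1/400) = 136/557 - 1/40 = 4883/22280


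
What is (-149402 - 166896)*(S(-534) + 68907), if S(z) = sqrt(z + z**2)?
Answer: -21795146286 - 316298*sqrt(284622) ≈ -2.1964e+10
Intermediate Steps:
(-149402 - 166896)*(S(-534) + 68907) = (-149402 - 166896)*(sqrt(-534*(1 - 534)) + 68907) = -316298*(sqrt(-534*(-533)) + 68907) = -316298*(sqrt(284622) + 68907) = -316298*(68907 + sqrt(284622)) = -21795146286 - 316298*sqrt(284622)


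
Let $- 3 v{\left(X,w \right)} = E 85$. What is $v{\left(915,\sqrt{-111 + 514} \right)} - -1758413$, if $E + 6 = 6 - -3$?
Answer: $1758328$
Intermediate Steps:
$E = 3$ ($E = -6 + \left(6 - -3\right) = -6 + \left(6 + 3\right) = -6 + 9 = 3$)
$v{\left(X,w \right)} = -85$ ($v{\left(X,w \right)} = - \frac{3 \cdot 85}{3} = \left(- \frac{1}{3}\right) 255 = -85$)
$v{\left(915,\sqrt{-111 + 514} \right)} - -1758413 = -85 - -1758413 = -85 + 1758413 = 1758328$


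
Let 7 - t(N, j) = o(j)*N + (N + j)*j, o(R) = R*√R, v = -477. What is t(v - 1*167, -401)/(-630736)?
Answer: 209519/315368 + 64561*I*√401/157684 ≈ 0.66436 + 8.1989*I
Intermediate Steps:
o(R) = R^(3/2)
t(N, j) = 7 - N*j^(3/2) - j*(N + j) (t(N, j) = 7 - (j^(3/2)*N + (N + j)*j) = 7 - (N*j^(3/2) + j*(N + j)) = 7 + (-N*j^(3/2) - j*(N + j)) = 7 - N*j^(3/2) - j*(N + j))
t(v - 1*167, -401)/(-630736) = (7 - 1*(-401)² - 1*(-477 - 1*167)*(-401) - (-477 - 1*167)*(-401)^(3/2))/(-630736) = (7 - 1*160801 - 1*(-477 - 167)*(-401) - (-477 - 167)*(-401*I*√401))*(-1/630736) = (7 - 160801 - 1*(-644)*(-401) - 1*(-644)*(-401*I*√401))*(-1/630736) = (7 - 160801 - 258244 - 258244*I*√401)*(-1/630736) = (-419038 - 258244*I*√401)*(-1/630736) = 209519/315368 + 64561*I*√401/157684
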